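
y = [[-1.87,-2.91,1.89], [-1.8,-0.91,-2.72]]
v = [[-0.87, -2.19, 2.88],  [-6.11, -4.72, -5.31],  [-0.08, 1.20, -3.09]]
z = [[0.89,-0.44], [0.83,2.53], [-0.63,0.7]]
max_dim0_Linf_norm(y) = 2.91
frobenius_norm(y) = 5.20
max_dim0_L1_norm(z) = 3.67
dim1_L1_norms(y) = [6.67, 5.43]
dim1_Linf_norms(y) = [2.91, 2.72]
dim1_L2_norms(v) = [3.72, 9.37, 3.32]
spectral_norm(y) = 3.96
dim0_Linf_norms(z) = [0.89, 2.53]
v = z @ y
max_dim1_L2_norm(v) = 9.37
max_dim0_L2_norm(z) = 2.66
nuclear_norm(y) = 7.32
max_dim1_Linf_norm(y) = 2.91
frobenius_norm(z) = 2.99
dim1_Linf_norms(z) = [0.89, 2.53, 0.7]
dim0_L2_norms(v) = [6.17, 5.34, 6.79]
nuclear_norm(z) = 3.98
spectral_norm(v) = 9.46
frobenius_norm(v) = 10.61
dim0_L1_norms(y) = [3.67, 3.82, 4.61]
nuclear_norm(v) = 14.28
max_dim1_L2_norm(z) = 2.66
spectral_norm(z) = 2.72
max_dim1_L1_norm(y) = 6.67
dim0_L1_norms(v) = [7.06, 8.11, 11.28]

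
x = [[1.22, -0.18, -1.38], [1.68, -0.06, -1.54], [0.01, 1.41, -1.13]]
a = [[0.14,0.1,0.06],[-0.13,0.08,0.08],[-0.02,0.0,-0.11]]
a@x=[[0.34, 0.05, -0.42], [-0.02, 0.13, -0.03], [-0.03, -0.15, 0.15]]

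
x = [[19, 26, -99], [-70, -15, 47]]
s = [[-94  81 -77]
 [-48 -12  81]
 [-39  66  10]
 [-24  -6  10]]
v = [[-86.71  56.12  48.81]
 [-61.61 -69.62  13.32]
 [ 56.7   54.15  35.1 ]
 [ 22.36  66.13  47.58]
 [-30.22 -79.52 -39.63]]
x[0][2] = -99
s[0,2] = -77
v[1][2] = 13.32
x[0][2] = -99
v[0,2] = 48.81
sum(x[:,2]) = -52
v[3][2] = 47.58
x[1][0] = -70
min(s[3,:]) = -24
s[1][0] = -48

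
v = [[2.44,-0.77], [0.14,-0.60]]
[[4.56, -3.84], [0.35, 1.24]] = v@[[1.82,-2.40], [-0.16,-2.62]]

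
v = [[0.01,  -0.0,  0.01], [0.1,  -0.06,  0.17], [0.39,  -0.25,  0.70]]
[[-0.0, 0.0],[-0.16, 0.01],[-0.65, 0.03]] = v @ [[0.35, 0.28], [0.99, 0.24], [-0.77, -0.03]]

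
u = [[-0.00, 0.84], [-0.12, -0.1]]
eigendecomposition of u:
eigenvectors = [[0.94+0.00j, (0.94-0j)], [-0.06+0.35j, (-0.06-0.35j)]]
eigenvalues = [(-0.05+0.31j), (-0.05-0.31j)]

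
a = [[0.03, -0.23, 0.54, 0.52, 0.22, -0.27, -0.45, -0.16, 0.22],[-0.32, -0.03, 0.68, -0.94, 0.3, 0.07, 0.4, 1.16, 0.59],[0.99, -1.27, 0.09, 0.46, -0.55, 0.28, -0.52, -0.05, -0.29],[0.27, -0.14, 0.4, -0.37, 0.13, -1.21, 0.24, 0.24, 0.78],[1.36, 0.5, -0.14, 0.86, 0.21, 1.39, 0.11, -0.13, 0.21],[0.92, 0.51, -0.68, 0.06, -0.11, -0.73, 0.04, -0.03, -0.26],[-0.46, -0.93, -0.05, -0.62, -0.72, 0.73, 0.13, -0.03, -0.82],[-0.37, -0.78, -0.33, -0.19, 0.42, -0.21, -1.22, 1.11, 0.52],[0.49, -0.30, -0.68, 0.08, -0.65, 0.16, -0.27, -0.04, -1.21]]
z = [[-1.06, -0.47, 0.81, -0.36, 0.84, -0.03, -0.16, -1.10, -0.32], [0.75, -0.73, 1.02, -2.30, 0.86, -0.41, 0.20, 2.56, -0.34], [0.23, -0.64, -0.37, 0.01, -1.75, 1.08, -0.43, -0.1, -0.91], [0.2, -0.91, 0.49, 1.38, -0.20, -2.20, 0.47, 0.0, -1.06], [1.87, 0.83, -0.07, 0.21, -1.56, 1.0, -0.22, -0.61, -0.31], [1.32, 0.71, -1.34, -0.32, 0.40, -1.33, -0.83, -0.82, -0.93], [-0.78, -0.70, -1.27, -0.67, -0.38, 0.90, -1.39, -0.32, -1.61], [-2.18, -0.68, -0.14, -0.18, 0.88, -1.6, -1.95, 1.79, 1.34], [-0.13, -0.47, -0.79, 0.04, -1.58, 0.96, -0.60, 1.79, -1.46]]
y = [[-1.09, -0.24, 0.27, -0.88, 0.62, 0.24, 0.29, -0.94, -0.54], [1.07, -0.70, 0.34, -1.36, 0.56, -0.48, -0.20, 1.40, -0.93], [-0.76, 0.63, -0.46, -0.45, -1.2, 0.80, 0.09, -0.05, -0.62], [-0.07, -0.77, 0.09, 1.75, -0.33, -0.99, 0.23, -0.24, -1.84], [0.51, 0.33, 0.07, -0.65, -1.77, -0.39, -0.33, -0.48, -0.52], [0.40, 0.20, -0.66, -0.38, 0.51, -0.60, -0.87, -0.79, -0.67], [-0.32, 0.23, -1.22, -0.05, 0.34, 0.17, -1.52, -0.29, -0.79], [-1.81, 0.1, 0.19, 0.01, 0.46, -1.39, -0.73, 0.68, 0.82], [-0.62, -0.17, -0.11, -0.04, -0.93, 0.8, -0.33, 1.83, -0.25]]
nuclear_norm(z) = 23.74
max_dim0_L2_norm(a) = 2.17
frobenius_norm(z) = 9.32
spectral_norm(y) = 3.09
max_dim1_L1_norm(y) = 7.04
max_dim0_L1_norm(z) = 9.51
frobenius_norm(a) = 5.27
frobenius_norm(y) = 6.95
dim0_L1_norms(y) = [6.65, 3.37, 3.41, 5.57, 6.72, 5.86, 4.59, 6.7, 6.98]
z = a + y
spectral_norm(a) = 3.06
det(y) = 0.49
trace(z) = -4.73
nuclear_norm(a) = 12.92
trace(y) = -3.96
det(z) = -187.20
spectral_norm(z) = 5.30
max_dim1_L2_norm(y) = 2.87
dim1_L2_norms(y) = [1.95, 2.65, 1.97, 2.87, 2.17, 1.8, 2.19, 2.67, 2.33]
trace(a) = -0.77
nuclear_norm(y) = 18.51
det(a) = -0.00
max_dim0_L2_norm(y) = 2.77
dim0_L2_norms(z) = [3.52, 2.09, 2.48, 2.82, 3.25, 3.64, 2.7, 3.92, 3.11]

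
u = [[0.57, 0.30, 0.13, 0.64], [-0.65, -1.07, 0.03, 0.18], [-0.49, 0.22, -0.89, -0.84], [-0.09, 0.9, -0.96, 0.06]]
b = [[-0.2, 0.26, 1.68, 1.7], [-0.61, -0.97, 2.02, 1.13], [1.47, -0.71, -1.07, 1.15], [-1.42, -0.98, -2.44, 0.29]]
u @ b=[[-1.01,-0.86,-0.14,1.64], [0.57,0.67,-3.72,-2.23], [-0.15,1.11,2.62,-1.85], [-2.03,-0.27,2.55,-0.22]]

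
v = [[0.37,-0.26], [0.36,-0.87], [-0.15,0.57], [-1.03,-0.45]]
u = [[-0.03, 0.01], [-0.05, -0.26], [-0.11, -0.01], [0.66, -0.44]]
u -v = [[-0.40,0.27],[-0.41,0.61],[0.04,-0.58],[1.69,0.01]]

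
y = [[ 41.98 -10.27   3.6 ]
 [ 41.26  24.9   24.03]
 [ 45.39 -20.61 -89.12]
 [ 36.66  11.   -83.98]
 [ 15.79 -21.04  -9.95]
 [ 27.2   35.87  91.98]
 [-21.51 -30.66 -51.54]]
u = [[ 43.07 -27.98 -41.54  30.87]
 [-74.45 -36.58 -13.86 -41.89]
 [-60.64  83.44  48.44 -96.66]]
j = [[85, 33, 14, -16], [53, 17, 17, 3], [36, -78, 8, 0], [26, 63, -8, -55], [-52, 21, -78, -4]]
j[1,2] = 17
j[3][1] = 63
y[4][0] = 15.79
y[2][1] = -20.61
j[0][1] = 33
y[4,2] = -9.95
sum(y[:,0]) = 186.76999999999998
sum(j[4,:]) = -113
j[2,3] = 0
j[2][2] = 8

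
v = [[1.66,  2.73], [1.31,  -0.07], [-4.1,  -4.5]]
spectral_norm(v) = 6.90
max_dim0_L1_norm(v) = 7.3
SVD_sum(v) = [[2.07,2.38], [0.53,0.61], [-3.99,-4.59]] + [[-0.41, 0.35], [0.78, -0.68], [-0.11, 0.09]]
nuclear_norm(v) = 8.07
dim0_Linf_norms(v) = [4.1, 4.5]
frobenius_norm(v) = 7.00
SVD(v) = [[-0.46, 0.46], [-0.12, -0.88], [0.88, 0.12]] @ diag([6.8999460564749135, 1.1748380389382589]) @ [[-0.66, -0.75], [-0.75, 0.66]]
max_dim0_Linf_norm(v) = 4.5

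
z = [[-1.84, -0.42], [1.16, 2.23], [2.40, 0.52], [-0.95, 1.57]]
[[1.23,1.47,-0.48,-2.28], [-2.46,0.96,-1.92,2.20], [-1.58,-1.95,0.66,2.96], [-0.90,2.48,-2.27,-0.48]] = z@ [[-0.47, -1.02, 0.52, 1.15],[-0.86, 0.96, -1.13, 0.39]]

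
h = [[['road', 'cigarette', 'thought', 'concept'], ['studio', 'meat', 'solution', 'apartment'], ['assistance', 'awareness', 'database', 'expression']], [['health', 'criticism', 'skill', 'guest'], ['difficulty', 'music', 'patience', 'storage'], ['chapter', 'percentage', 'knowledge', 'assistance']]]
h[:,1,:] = [['studio', 'meat', 'solution', 'apartment'], ['difficulty', 'music', 'patience', 'storage']]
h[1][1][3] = 'storage'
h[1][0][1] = 'criticism'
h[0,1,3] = 'apartment'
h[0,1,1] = 'meat'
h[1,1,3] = 'storage'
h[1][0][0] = 'health'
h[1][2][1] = 'percentage'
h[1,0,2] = 'skill'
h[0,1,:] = ['studio', 'meat', 'solution', 'apartment']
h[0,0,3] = 'concept'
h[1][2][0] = 'chapter'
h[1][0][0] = 'health'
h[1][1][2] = 'patience'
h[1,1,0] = 'difficulty'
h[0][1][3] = 'apartment'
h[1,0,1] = 'criticism'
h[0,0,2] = 'thought'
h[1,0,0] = 'health'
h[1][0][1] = 'criticism'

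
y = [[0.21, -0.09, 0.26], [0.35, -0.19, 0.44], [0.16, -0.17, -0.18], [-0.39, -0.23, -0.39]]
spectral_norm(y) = 0.85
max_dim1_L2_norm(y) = 0.6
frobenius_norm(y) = 0.96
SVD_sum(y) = [[0.22,-0.00,0.25],[0.37,-0.0,0.43],[-0.02,0.0,-0.02],[-0.36,0.0,-0.42]] + [[0.02,-0.07,-0.02], [0.04,-0.16,-0.04], [0.06,-0.23,-0.05], [0.05,-0.20,-0.05]] + [[-0.03, -0.01, 0.02], [-0.06, -0.03, 0.05], [0.12, 0.06, -0.1], [-0.08, -0.04, 0.07]]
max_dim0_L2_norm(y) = 0.67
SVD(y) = [[-0.39, -0.22, 0.17],[-0.66, -0.46, 0.36],[0.04, -0.65, -0.76],[0.64, -0.57, 0.52]] @ diag([0.8548618029730584, 0.3673149950752432, 0.22425653214683888]) @ [[-0.65, 0.01, -0.76], [-0.24, 0.95, 0.22], [-0.72, -0.33, 0.61]]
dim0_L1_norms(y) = [1.11, 0.68, 1.27]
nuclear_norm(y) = 1.45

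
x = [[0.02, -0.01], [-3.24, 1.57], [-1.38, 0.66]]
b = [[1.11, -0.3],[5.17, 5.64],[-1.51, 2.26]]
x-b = [[-1.09, 0.29], [-8.41, -4.07], [0.13, -1.60]]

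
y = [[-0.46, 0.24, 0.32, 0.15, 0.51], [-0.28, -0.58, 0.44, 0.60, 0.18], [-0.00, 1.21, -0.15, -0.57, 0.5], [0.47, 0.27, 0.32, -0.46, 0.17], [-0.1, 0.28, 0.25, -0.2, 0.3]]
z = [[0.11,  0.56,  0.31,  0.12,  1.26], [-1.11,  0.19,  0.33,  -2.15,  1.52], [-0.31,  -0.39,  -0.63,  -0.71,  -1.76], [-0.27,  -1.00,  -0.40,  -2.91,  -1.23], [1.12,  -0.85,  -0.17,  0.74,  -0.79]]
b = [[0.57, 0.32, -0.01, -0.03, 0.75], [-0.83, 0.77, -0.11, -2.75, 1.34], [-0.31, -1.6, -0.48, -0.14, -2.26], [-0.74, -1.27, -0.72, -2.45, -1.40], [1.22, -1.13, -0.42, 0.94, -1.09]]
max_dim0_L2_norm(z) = 3.76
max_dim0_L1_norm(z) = 6.63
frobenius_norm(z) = 5.38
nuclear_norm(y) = 3.61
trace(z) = -4.03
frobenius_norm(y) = 2.15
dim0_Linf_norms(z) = [1.12, 1.0, 0.63, 2.91, 1.76]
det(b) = 0.00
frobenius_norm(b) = 5.94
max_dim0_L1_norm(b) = 6.84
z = b + y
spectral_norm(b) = 4.18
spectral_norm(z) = 4.02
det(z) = 0.47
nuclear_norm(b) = 9.40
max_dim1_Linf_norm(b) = 2.75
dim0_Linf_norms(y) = [0.47, 1.21, 0.44, 0.6, 0.51]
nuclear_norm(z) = 8.94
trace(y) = -1.35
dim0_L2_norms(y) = [0.72, 1.42, 0.7, 0.98, 0.81]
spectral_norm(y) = 1.75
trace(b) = -2.68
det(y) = 0.00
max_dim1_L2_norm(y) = 1.44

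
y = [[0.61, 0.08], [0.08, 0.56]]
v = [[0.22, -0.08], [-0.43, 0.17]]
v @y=[[0.13, -0.03], [-0.25, 0.06]]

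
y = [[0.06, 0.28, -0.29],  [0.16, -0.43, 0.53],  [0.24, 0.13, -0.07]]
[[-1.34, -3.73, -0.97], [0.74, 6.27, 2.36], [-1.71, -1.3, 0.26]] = y@[[-4.65, 0.83, 2.58], [-5.49, -9.36, -1.34], [-1.65, 3.98, 2.59]]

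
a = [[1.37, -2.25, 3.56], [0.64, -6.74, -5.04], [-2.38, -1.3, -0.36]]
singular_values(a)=[8.52, 4.43, 2.47]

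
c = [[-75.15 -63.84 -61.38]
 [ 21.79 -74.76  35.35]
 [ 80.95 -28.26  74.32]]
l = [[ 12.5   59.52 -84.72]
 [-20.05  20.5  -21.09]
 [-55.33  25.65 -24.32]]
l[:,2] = [-84.72, -21.09, -24.32]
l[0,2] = -84.72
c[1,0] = 21.79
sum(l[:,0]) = -62.879999999999995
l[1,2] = -21.09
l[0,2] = -84.72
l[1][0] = -20.05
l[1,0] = -20.05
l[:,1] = [59.52, 20.5, 25.65]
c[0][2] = -61.38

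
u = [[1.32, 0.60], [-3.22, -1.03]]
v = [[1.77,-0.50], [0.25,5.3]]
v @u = [[3.95,  1.58],[-16.74,  -5.31]]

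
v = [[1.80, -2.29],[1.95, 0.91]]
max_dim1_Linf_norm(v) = 2.29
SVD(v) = [[-0.95, -0.31], [-0.31, 0.95]] @ diag([2.992400040409546, 2.0396671292534343]) @ [[-0.78,0.63], [0.63,0.78]]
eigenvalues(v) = [(1.36+2.07j), (1.36-2.07j)]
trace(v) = 2.71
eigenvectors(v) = [[0.73+0.00j, 0.73-0.00j], [0.14-0.66j, 0.14+0.66j]]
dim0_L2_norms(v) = [2.65, 2.46]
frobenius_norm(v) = 3.62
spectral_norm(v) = 2.99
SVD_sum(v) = [[2.2, -1.79], [0.73, -0.59]] + [[-0.40, -0.5], [1.22, 1.5]]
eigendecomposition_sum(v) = [[0.90+0.89j, (-1.15+0.75j)], [(0.98-0.64j), 0.46+1.18j]] + [[(0.9-0.89j), (-1.15-0.75j)], [(0.98+0.64j), (0.46-1.18j)]]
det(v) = 6.10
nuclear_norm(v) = 5.03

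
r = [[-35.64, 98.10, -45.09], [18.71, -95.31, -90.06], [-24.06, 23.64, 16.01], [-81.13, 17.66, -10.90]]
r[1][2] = -90.06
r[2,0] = -24.06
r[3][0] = -81.13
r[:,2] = [-45.09, -90.06, 16.01, -10.9]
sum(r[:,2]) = -130.04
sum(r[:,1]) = 44.08999999999999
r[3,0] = -81.13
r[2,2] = 16.01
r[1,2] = -90.06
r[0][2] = -45.09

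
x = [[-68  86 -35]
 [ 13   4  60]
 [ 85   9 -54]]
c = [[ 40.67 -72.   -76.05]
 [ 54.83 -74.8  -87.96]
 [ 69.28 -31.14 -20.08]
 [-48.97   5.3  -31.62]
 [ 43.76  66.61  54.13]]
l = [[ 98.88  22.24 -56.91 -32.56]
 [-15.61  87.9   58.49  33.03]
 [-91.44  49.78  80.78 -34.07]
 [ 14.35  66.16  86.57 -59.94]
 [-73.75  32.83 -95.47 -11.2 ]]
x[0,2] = -35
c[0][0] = 40.67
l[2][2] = 80.78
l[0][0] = 98.88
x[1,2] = 60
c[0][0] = 40.67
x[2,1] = 9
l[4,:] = [-73.75, 32.83, -95.47, -11.2]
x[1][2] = 60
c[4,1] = 66.61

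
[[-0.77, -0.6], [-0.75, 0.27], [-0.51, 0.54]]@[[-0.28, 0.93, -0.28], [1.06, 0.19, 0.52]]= [[-0.42, -0.83, -0.1],[0.50, -0.65, 0.35],[0.72, -0.37, 0.42]]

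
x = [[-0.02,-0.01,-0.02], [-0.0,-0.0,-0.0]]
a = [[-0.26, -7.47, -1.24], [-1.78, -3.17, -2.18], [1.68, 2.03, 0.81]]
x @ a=[[-0.01,0.14,0.03], [0.00,0.0,0.0]]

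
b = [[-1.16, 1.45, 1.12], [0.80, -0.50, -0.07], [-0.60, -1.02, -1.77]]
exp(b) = [[0.41, 0.51, 0.28], [0.40, 0.86, 0.13], [-0.3, -0.54, 0.06]]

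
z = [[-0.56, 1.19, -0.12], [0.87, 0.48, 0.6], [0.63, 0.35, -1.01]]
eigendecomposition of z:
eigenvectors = [[0.52+0.00j, 0.11-0.63j, (0.11+0.63j)], [(0.81+0j), 0.10+0.36j, 0.10-0.36j], [0.27+0.00j, -0.67+0.00j, (-0.67-0j)]]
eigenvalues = [(1.24+0j), (-1.16+0.41j), (-1.16-0.41j)]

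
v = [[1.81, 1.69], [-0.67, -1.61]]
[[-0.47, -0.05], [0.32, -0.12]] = v @ [[-0.12, -0.16], [-0.15, 0.14]]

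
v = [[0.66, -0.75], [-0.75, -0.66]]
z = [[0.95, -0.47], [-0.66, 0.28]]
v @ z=[[1.12,-0.52], [-0.28,0.17]]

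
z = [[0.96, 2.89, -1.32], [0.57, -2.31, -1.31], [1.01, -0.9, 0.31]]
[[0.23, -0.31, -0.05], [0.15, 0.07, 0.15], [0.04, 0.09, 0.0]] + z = [[1.19, 2.58, -1.37], [0.72, -2.24, -1.16], [1.05, -0.81, 0.31]]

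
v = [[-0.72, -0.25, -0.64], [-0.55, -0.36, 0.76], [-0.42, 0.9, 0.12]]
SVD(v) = [[0.03,0.05,-1.00], [-0.98,0.19,-0.02], [0.19,0.98,0.06]] @ diag([1.0050191194586109, 1.0002379731120679, 0.9952188536534567]) @ [[0.44, 0.52, -0.74], [-0.55, 0.8, 0.23], [0.71, 0.31, 0.64]]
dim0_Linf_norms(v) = [0.72, 0.9, 0.76]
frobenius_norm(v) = 1.73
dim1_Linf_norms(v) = [0.72, 0.76, 0.9]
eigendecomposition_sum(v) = [[(0.13+0j), (-0.2+0j), (-0.27+0j)], [(-0.2+0j), 0.31+0.00j, (0.42-0j)], [(-0.27+0j), 0.42+0.00j, (0.56-0j)]] + [[(-0.42+0.1j),  (-0.02+0.38j),  (-0.19-0.24j)],[-0.17-0.35j,  -0.34+0.06j,  0.17-0.21j],[(-0.08+0.31j),  (0.24+0.14j),  -0.22+0.04j]] + [[(-0.42-0.1j), (-0.02-0.38j), (-0.19+0.24j)], [-0.17+0.35j, (-0.34-0.06j), 0.17+0.21j], [-0.08-0.31j, 0.24-0.14j, (-0.22-0.04j)]]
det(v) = 1.00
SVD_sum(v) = [[0.01,0.01,-0.02], [-0.43,-0.51,0.73], [0.08,0.1,-0.14]] + [[-0.03, 0.04, 0.01], [-0.11, 0.15, 0.04], [-0.54, 0.78, 0.23]] + [[-0.70,-0.3,-0.63], [-0.01,-0.0,-0.01], [0.04,0.02,0.03]]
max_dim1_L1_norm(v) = 1.67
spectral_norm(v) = 1.01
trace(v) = -0.96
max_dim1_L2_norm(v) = 1.0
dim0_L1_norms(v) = [1.69, 1.51, 1.52]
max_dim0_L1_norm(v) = 1.69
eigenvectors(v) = [[(0.36+0j), 0.66+0.00j, 0.66-0.00j], [-0.56+0.00j, (0.14+0.57j), (0.14-0.57j)], [(-0.75+0j), (0.21-0.43j), (0.21+0.43j)]]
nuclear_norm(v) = 3.00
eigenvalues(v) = [(1+0j), (-0.98+0.2j), (-0.98-0.2j)]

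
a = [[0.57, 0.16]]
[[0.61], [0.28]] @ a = [[0.35, 0.10], [0.16, 0.04]]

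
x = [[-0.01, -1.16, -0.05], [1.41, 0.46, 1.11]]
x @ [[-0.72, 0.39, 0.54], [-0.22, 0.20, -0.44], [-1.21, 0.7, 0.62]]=[[0.32, -0.27, 0.47],  [-2.46, 1.42, 1.25]]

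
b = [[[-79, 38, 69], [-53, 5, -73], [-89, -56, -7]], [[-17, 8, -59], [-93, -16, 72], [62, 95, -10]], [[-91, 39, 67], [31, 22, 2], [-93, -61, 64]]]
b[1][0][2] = -59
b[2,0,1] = 39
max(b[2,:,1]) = 39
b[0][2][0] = -89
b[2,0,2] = 67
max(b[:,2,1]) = 95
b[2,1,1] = 22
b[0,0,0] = -79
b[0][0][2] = 69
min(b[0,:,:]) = -89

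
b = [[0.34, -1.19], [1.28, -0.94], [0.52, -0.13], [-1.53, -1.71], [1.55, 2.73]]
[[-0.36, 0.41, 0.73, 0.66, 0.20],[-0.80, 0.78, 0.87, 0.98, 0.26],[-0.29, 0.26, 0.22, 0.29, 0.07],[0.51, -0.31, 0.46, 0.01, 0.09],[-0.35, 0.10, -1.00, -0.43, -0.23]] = b@[[-0.51, 0.45, 0.29, 0.46, 0.10],[0.16, -0.22, -0.53, -0.42, -0.14]]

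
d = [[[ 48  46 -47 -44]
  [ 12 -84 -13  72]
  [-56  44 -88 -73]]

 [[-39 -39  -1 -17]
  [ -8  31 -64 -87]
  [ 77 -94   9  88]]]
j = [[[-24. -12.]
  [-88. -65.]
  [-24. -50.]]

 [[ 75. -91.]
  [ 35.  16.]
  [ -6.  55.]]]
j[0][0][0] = -24.0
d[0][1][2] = -13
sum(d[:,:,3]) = -61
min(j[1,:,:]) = -91.0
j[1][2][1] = 55.0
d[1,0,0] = -39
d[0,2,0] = -56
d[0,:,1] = [46, -84, 44]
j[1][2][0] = -6.0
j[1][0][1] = -91.0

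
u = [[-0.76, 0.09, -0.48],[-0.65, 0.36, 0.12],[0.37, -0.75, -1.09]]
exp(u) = [[0.39, 0.19, -0.17], [-0.52, 1.33, 0.18], [0.29, -0.53, 0.26]]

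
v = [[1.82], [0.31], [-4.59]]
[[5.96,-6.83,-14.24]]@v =[[74.09]]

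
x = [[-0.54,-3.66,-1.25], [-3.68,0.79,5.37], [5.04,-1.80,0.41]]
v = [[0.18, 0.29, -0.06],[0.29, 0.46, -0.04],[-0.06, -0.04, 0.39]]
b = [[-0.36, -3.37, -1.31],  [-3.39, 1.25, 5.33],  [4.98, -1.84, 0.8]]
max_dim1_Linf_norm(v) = 0.46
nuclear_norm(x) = 15.31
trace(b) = 1.69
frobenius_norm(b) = 9.14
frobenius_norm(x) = 9.33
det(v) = -0.00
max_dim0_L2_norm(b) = 6.04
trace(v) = 1.03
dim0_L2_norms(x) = [6.26, 4.15, 5.53]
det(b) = -102.50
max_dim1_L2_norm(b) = 6.44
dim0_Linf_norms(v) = [0.29, 0.46, 0.39]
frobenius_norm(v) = 0.76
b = v + x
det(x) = -113.28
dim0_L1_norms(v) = [0.53, 0.79, 0.49]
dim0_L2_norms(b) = [6.04, 4.04, 5.55]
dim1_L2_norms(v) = [0.35, 0.55, 0.4]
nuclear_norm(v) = 1.04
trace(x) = 0.66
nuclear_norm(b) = 14.93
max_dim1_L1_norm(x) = 9.84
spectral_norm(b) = 7.34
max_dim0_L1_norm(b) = 8.73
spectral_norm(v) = 0.66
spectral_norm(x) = 7.53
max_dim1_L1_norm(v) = 0.79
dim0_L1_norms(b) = [8.73, 6.46, 7.44]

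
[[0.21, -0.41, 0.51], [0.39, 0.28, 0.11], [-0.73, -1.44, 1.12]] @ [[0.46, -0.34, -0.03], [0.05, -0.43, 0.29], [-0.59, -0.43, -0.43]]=[[-0.22,-0.11,-0.34],  [0.13,-0.3,0.02],  [-1.07,0.39,-0.88]]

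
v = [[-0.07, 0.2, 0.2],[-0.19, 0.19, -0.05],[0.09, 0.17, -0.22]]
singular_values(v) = [0.35, 0.32, 0.15]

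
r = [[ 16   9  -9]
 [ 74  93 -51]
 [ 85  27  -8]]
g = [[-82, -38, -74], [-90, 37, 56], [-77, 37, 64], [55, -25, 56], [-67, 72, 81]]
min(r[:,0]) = 16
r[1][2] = -51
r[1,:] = [74, 93, -51]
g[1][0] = -90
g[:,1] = [-38, 37, 37, -25, 72]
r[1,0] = 74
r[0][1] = 9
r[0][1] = 9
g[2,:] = [-77, 37, 64]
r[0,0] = 16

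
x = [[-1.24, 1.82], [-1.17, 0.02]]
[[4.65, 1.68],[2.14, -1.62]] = x @ [[-1.81, 1.42],[1.32, 1.89]]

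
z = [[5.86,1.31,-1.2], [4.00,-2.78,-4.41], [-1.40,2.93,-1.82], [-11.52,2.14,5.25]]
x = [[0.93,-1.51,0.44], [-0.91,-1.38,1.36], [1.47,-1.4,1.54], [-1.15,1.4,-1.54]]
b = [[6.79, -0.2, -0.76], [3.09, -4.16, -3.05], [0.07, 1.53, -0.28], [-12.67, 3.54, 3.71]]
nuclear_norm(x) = 6.54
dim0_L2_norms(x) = [2.28, 2.85, 2.61]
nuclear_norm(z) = 22.73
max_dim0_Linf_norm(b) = 12.67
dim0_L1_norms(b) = [22.62, 9.43, 7.8]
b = z + x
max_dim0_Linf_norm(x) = 1.54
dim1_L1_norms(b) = [7.75, 10.3, 1.88, 19.92]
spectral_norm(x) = 4.06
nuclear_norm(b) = 21.22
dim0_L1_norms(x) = [4.46, 5.69, 4.88]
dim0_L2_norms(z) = [13.6, 4.75, 7.19]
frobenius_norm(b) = 16.50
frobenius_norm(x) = 4.48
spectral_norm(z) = 15.19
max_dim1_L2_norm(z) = 12.84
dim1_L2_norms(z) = [6.12, 6.57, 3.72, 12.84]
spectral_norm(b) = 15.90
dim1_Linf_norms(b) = [6.79, 4.16, 1.53, 12.67]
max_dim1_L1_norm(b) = 19.92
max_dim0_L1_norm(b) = 22.62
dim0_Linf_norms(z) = [11.52, 2.93, 5.25]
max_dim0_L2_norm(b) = 14.7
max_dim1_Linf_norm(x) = 1.54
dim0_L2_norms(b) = [14.7, 5.68, 4.87]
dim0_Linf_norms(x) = [1.47, 1.51, 1.54]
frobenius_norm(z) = 16.11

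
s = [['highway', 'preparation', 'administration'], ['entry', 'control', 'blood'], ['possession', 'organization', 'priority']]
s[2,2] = 'priority'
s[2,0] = 'possession'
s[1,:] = ['entry', 'control', 'blood']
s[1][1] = 'control'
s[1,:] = ['entry', 'control', 'blood']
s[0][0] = 'highway'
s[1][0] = 'entry'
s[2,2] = 'priority'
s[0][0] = 'highway'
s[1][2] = 'blood'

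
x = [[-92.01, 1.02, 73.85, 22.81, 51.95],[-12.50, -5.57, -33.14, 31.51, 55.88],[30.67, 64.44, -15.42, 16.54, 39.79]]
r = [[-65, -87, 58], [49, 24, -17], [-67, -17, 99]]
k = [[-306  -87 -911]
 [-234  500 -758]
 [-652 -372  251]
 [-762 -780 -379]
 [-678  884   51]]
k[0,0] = -306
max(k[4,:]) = 884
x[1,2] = -33.14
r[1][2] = -17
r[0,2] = 58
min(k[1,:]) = -758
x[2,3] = 16.54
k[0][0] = -306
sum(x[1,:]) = 36.18000000000001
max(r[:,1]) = 24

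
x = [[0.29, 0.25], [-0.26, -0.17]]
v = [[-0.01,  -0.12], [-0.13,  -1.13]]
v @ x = [[0.03, 0.02], [0.26, 0.16]]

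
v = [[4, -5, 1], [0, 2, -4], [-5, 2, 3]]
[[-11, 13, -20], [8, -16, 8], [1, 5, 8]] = v @ [[0, 0, 0], [2, -2, 4], [-1, 3, 0]]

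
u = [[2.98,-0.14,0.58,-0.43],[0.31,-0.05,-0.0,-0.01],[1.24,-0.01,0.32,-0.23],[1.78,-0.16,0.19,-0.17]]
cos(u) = [[-1.0,0.08,-0.41,0.30], [-0.20,1.01,-0.04,0.03], [-0.84,0.03,0.82,0.13], [-1.18,0.05,-0.23,1.17]]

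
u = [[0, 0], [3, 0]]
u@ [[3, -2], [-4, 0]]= [[0, 0], [9, -6]]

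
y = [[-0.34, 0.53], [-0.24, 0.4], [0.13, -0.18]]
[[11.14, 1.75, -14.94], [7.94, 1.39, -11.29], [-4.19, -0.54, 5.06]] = y @ [[-28.27, 3.98, -0.71],  [2.88, 5.86, -28.64]]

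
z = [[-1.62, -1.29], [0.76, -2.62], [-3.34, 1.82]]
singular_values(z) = [4.38, 2.64]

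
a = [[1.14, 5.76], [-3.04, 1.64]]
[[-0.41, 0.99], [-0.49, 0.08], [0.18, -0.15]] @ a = [[-3.48, -0.74], [-0.8, -2.69], [0.66, 0.79]]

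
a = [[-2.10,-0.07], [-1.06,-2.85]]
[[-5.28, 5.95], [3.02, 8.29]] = a@ [[2.58,-2.77], [-2.02,-1.88]]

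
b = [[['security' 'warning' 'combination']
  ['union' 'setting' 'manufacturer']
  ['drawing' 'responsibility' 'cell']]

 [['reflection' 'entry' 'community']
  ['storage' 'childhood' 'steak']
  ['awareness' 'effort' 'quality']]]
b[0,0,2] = 'combination'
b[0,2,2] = 'cell'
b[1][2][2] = 'quality'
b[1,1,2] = 'steak'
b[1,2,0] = 'awareness'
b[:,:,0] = [['security', 'union', 'drawing'], ['reflection', 'storage', 'awareness']]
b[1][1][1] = 'childhood'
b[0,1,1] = 'setting'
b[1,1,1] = 'childhood'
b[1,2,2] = 'quality'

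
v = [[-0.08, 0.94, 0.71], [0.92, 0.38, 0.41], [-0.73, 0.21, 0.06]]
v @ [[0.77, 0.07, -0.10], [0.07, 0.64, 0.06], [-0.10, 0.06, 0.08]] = [[-0.07, 0.64, 0.12], [0.69, 0.33, -0.04], [-0.55, 0.09, 0.09]]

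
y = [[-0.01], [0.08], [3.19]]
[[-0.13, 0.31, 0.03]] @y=[[0.12]]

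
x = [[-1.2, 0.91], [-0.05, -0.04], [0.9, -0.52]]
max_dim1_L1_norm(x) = 2.11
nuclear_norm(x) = 1.95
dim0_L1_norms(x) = [2.15, 1.47]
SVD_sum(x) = [[-1.23, 0.86], [-0.01, 0.01], [0.85, -0.59]] + [[0.03, 0.05],[-0.04, -0.05],[0.05, 0.07]]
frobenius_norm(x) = 1.83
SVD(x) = [[-0.82, 0.5], [-0.01, -0.5], [0.57, 0.71]] @ diag([1.826864879098428, 0.12314509132193015]) @ [[0.82, -0.57], [0.57, 0.82]]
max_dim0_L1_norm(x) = 2.15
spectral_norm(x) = 1.83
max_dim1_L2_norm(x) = 1.51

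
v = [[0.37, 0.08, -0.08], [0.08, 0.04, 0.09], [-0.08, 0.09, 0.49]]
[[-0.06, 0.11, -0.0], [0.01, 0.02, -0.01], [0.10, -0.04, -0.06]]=v @ [[-0.15, 0.24, -0.06], [0.10, 0.24, 0.11], [0.16, -0.08, -0.16]]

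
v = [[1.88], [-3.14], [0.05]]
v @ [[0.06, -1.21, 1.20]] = [[0.11,-2.27,2.26], [-0.19,3.8,-3.77], [0.00,-0.06,0.06]]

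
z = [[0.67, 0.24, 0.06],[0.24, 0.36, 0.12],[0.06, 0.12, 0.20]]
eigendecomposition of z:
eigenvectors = [[0.85, 0.49, 0.17],[0.49, -0.65, -0.58],[0.18, -0.58, 0.8]]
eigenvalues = [0.82, 0.28, 0.13]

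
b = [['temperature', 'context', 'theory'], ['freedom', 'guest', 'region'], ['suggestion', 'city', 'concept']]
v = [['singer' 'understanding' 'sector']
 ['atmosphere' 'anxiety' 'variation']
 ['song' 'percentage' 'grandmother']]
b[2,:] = ['suggestion', 'city', 'concept']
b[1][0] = 'freedom'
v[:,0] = ['singer', 'atmosphere', 'song']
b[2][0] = 'suggestion'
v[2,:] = ['song', 'percentage', 'grandmother']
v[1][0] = 'atmosphere'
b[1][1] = 'guest'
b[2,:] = ['suggestion', 'city', 'concept']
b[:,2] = ['theory', 'region', 'concept']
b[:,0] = ['temperature', 'freedom', 'suggestion']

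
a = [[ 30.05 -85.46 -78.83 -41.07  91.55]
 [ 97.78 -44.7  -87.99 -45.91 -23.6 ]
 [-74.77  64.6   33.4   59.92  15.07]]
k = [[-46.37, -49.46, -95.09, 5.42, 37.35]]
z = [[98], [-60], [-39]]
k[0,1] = -49.46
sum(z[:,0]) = -1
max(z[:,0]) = 98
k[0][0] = -46.37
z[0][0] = 98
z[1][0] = -60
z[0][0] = 98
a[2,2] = 33.4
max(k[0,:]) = 37.35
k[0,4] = 37.35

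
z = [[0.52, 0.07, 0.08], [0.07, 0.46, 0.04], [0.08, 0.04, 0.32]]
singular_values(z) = [0.59, 0.41, 0.29]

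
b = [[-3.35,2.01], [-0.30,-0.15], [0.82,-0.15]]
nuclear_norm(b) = 4.39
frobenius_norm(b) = 4.01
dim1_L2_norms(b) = [3.91, 0.34, 0.83]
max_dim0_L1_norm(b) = 4.47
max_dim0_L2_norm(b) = 3.46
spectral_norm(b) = 3.99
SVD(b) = [[-0.98, 0.17],[-0.05, -0.7],[0.2, 0.7]] @ diag([3.988595775034, 0.40137730800447285]) @ [[0.87,-0.5], [0.50,0.87]]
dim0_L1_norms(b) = [4.47, 2.31]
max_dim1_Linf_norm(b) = 3.35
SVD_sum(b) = [[-3.38,  1.95], [-0.16,  0.09], [0.68,  -0.39]] + [[0.03, 0.06], [-0.14, -0.24], [0.14, 0.24]]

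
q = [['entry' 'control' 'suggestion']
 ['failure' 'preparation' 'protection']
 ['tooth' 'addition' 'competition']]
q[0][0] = 'entry'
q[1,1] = 'preparation'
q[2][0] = 'tooth'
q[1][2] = 'protection'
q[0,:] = ['entry', 'control', 'suggestion']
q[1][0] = 'failure'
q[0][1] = 'control'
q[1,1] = 'preparation'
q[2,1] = 'addition'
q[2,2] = 'competition'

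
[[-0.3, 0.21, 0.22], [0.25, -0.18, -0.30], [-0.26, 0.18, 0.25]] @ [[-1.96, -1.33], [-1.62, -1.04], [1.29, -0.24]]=[[0.53, 0.13], [-0.59, -0.07], [0.54, 0.1]]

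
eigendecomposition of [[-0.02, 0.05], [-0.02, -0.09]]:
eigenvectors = [[0.93, -0.71], [-0.37, 0.71]]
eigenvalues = [-0.04, -0.07]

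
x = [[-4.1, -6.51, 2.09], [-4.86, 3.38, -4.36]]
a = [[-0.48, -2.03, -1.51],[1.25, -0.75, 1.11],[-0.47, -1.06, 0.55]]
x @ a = [[-7.15, 10.99, 0.11],[8.61, 11.95, 8.69]]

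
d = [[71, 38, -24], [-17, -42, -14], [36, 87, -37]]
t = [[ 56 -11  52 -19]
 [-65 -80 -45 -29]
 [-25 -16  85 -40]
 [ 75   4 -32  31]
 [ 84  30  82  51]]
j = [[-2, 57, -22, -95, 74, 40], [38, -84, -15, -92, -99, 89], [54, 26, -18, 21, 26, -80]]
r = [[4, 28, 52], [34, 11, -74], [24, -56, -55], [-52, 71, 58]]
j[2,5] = -80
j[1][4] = -99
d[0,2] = -24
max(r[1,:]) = 34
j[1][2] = -15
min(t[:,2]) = -45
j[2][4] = 26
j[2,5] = -80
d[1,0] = -17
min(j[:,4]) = -99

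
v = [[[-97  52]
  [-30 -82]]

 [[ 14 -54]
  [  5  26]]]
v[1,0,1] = -54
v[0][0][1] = 52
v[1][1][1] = 26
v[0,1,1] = -82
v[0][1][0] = -30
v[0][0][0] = -97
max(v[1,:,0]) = 14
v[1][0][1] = -54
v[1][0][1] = -54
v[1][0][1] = -54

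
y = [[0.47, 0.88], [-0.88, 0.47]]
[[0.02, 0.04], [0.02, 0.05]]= y @ [[-0.01,-0.02], [0.03,0.06]]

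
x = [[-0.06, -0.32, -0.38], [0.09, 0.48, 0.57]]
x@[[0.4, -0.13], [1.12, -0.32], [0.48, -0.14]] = [[-0.56, 0.16], [0.85, -0.25]]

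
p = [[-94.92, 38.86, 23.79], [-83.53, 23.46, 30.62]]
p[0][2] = 23.79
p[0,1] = 38.86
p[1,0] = -83.53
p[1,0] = -83.53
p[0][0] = -94.92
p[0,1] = 38.86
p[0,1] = 38.86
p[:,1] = [38.86, 23.46]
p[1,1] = 23.46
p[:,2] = [23.79, 30.62]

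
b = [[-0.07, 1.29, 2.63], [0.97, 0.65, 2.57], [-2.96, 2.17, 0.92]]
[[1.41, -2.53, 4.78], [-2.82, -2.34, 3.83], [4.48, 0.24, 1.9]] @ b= [[-16.7, 10.55, 1.60], [-13.41, 3.15, -9.91], [-5.70, 10.06, 14.15]]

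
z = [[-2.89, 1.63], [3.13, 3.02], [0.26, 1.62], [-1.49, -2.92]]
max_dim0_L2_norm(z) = 4.79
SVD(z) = [[-0.12, -0.93], [0.78, 0.1], [0.25, -0.25], [-0.57, 0.23]] @ diag([5.59262962592874, 3.476678568286716]) @ [[0.66, 0.75],  [0.75, -0.66]]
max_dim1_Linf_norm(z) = 3.13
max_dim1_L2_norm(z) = 4.35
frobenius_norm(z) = 6.59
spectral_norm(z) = 5.59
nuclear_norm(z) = 9.07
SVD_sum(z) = [[-0.45,-0.51], [2.86,3.26], [0.92,1.04], [-2.1,-2.39]] + [[-2.44, 2.14], [0.27, -0.24], [-0.66, 0.58], [0.61, -0.53]]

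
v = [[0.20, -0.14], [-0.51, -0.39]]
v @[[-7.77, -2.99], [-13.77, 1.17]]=[[0.37, -0.76], [9.33, 1.07]]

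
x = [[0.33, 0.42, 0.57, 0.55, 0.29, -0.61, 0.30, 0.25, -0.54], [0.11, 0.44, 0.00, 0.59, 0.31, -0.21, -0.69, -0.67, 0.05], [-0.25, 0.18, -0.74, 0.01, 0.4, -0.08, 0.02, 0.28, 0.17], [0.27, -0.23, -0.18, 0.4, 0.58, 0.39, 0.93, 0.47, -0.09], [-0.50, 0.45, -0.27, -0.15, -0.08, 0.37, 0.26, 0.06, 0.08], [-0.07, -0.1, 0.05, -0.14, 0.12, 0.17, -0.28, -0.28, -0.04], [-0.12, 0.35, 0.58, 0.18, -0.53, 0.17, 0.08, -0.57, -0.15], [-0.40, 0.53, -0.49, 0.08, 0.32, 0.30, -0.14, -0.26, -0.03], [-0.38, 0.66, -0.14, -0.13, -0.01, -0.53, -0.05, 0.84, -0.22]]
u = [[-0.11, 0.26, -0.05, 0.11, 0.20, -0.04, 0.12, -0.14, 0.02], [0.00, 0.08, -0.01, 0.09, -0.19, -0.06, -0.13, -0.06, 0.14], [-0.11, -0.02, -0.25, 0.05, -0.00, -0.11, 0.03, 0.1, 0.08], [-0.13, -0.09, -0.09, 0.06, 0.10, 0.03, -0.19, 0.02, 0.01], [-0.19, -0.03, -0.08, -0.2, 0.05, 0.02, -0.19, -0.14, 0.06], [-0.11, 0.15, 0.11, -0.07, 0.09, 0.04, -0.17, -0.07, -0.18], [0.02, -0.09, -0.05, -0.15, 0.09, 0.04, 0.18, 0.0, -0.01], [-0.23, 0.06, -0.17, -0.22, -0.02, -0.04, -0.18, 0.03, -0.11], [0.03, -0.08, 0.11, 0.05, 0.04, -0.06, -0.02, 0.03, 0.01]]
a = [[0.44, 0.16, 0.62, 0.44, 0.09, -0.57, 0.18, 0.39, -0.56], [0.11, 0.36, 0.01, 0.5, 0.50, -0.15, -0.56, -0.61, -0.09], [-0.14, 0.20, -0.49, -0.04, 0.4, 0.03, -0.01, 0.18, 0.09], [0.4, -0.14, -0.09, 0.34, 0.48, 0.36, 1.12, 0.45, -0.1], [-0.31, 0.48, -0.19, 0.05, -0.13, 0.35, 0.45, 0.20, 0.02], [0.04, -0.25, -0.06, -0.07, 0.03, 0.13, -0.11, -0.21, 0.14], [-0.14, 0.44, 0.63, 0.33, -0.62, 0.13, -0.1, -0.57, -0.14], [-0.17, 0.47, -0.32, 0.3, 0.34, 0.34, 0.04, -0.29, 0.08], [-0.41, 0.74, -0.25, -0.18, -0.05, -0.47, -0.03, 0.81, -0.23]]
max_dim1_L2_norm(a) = 1.46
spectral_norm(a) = 1.78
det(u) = 0.00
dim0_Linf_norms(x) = [0.5, 0.66, 0.74, 0.59, 0.58, 0.61, 0.93, 0.84, 0.54]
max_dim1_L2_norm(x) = 1.38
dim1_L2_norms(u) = [0.41, 0.31, 0.33, 0.29, 0.38, 0.36, 0.28, 0.43, 0.17]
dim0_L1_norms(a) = [2.16, 3.24, 2.66, 2.25, 2.64, 2.53, 2.6, 3.71, 1.45]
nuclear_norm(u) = 2.45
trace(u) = 0.09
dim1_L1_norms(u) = [1.05, 0.76, 0.75, 0.72, 0.96, 0.99, 0.63, 1.06, 0.43]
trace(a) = 0.03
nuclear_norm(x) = 7.94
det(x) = 0.00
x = u + a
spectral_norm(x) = 1.79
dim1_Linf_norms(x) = [0.61, 0.69, 0.74, 0.93, 0.5, 0.28, 0.58, 0.53, 0.84]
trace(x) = 0.12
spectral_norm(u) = 0.61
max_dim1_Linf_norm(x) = 0.93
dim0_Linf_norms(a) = [0.44, 0.74, 0.63, 0.5, 0.62, 0.57, 1.12, 0.81, 0.56]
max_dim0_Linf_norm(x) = 0.93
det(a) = -0.00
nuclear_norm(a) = 7.22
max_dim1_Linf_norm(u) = 0.26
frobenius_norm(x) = 3.32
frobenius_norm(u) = 1.01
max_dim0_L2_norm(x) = 1.41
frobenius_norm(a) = 3.24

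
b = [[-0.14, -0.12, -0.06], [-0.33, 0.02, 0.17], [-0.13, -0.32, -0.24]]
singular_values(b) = [0.46, 0.38, 0.01]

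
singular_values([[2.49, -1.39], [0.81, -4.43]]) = [4.94, 2.01]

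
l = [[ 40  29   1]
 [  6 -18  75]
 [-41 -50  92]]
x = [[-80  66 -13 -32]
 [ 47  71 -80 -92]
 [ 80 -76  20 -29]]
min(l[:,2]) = 1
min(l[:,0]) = -41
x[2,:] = [80, -76, 20, -29]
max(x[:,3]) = -29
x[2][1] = -76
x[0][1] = 66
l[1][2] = 75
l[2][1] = -50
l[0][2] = 1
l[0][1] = 29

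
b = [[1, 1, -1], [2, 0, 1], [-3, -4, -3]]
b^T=[[1, 2, -3], [1, 0, -4], [-1, 1, -3]]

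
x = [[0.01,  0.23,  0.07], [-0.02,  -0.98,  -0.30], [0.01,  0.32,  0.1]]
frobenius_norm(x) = 1.11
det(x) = -0.00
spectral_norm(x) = 1.11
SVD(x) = [[-0.22,-0.79,-0.57], [0.93,-0.35,0.13], [-0.3,-0.5,0.81]] @ diag([1.105061553569031, 0.005971232261960368, 0.0018185733073834407]) @ [[-0.02, -0.96, -0.29], [-0.99, 0.05, -0.1], [-0.11, -0.29, 0.95]]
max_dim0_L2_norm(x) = 1.06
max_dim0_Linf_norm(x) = 0.98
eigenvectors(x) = [[0.22,-0.60,0.08], [-0.93,0.25,-0.29], [0.30,-0.77,0.95]]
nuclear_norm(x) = 1.11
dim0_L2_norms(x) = [0.02, 1.06, 0.32]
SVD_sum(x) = [[0.01, 0.23, 0.07],[-0.02, -0.98, -0.3],[0.01, 0.32, 0.10]] + [[0.00,-0.0,0.0], [0.00,-0.00,0.00], [0.0,-0.0,0.00]] + [[0.0, 0.00, -0.00],[-0.0, -0.0, 0.00],[-0.0, -0.00, 0.00]]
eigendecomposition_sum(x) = [[0.00, 0.23, 0.07], [-0.02, -0.98, -0.30], [0.01, 0.32, 0.1]] + [[0.01, 0.0, -0.00], [-0.0, -0.00, 0.00], [0.01, 0.00, -0.0]] + [[-0.00, 0.0, 0.00],  [0.00, -0.0, -0.0],  [-0.00, 0.0, 0.00]]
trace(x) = -0.87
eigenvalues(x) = [-0.88, 0.01, 0.0]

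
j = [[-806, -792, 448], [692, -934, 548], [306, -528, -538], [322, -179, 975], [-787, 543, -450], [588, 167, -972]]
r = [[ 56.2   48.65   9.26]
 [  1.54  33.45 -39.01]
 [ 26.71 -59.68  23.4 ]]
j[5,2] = -972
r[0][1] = 48.65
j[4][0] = -787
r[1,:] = [1.54, 33.45, -39.01]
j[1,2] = 548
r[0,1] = 48.65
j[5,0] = 588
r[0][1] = 48.65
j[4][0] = -787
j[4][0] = -787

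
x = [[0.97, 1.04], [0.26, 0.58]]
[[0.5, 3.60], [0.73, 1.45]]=x@[[-1.60, 1.98], [1.97, 1.61]]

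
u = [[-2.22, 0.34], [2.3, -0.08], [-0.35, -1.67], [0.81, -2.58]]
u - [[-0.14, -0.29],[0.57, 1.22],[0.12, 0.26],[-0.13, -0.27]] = [[-2.08, 0.63], [1.73, -1.3], [-0.47, -1.93], [0.94, -2.31]]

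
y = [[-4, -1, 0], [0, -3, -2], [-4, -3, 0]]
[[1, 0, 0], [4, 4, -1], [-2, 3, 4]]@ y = [[-4, -1, 0], [-12, -13, -8], [-8, -19, -6]]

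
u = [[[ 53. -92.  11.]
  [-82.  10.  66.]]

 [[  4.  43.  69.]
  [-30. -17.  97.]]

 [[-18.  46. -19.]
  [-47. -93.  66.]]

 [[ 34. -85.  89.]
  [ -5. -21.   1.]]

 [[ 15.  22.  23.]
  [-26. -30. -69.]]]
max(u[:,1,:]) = 97.0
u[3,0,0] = 34.0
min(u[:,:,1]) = -93.0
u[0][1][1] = 10.0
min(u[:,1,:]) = -93.0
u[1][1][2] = 97.0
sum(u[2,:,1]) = -47.0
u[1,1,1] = -17.0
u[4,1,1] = -30.0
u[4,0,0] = 15.0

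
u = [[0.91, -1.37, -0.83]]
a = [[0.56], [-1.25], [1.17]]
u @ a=[[1.25]]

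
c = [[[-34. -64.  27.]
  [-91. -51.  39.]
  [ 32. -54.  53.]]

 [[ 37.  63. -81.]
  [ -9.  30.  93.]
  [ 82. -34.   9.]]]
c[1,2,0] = 82.0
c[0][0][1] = -64.0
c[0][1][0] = -91.0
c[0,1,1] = -51.0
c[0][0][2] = 27.0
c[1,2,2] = 9.0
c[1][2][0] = 82.0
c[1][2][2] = 9.0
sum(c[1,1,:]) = 114.0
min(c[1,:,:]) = -81.0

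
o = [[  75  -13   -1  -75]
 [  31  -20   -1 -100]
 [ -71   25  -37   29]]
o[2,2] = -37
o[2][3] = 29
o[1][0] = 31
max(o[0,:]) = 75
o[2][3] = 29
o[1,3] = -100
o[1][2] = -1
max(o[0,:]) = 75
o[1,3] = -100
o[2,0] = -71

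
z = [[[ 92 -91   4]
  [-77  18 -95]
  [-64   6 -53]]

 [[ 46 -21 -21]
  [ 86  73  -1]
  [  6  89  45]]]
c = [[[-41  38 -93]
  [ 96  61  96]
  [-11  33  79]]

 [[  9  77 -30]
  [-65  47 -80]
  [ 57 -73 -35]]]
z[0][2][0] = -64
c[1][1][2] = -80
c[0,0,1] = 38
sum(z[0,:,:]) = -260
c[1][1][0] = -65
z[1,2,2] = 45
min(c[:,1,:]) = -80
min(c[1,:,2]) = -80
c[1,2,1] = -73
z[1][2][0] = 6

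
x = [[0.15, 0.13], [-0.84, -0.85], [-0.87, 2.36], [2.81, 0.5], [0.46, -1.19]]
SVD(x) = [[-0.04, 0.06],  [0.19, -0.37],  [0.46, 0.73],  [-0.83, 0.43],  [-0.24, -0.37]] @ diag([3.116953778744473, 2.8022132576180834]) @ [[-0.97, 0.26], [0.26, 0.97]]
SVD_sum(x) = [[0.11, -0.03],[-0.57, 0.15],[-1.40, 0.37],[2.5, -0.66],[0.72, -0.19]] + [[0.04,0.16], [-0.27,-1.00], [0.53,1.99], [0.31,1.16], [-0.26,-1.0]]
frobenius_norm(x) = 4.19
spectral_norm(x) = 3.12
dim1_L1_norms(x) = [0.28, 1.69, 3.23, 3.31, 1.65]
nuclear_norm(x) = 5.92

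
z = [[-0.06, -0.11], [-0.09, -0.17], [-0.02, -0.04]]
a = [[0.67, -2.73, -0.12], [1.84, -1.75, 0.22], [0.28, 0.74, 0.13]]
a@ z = [[0.21,  0.40],  [0.04,  0.09],  [-0.09,  -0.16]]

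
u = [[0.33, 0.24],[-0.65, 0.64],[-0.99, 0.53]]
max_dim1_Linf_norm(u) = 0.99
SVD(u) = [[-0.10, -0.88], [0.62, -0.42], [0.78, 0.22]] @ diag([1.4394694605788694, 0.433044653656847]) @ [[-0.84, 0.55], [-0.55, -0.84]]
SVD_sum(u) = [[0.12, -0.08], [-0.75, 0.49], [-0.94, 0.61]] + [[0.21,  0.32],  [0.1,  0.15],  [-0.05,  -0.08]]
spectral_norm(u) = 1.44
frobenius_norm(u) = 1.50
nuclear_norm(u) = 1.87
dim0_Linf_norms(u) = [0.99, 0.64]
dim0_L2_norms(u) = [1.23, 0.86]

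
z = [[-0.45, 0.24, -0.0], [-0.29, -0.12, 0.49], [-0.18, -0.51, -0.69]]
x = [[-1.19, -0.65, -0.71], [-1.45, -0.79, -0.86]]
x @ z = [[0.85,  0.15,  0.17], [1.04,  0.19,  0.21]]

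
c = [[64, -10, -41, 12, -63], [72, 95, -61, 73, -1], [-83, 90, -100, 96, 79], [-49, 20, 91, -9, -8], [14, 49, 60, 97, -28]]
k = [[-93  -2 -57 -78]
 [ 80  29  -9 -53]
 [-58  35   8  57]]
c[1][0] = 72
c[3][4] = -8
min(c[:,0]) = -83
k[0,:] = [-93, -2, -57, -78]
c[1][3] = 73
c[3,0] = -49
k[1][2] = -9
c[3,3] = -9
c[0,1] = -10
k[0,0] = -93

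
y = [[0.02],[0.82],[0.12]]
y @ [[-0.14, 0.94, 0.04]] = [[-0.0, 0.02, 0.00], [-0.11, 0.77, 0.03], [-0.02, 0.11, 0.0]]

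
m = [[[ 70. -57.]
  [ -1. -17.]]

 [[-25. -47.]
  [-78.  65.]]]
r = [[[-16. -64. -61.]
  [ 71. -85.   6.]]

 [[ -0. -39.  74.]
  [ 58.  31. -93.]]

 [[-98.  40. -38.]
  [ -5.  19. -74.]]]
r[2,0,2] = -38.0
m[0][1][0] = -1.0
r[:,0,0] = [-16.0, -0.0, -98.0]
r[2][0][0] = -98.0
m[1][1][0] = -78.0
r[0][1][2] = 6.0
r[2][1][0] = -5.0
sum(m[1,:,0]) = -103.0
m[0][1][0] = -1.0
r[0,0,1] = -64.0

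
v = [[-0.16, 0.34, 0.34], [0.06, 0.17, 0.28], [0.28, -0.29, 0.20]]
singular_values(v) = [0.6, 0.45, 0.07]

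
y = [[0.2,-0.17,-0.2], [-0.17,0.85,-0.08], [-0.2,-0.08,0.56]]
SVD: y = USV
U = [[0.21, -0.41, -0.89], [-0.97, 0.01, -0.23], [0.11, 0.91, -0.40]]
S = [0.9, 0.65, 0.07]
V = [[0.21, -0.97, 0.11],[-0.41, 0.01, 0.91],[-0.89, -0.23, -0.4]]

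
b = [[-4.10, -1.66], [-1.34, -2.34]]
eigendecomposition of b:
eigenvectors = [[-0.89, 0.54], [-0.46, -0.84]]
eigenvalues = [-4.95, -1.49]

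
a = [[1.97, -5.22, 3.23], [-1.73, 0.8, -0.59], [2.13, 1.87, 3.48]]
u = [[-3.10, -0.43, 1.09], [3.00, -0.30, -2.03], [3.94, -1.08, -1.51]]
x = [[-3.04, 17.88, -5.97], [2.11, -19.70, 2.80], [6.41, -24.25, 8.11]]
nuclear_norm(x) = 42.78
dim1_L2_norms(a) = [6.45, 2.0, 4.49]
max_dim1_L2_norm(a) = 6.45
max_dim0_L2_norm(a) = 5.6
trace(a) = 6.25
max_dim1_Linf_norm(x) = 24.25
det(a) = -33.16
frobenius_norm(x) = 38.21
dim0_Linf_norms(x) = [6.41, 24.25, 8.11]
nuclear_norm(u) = 8.17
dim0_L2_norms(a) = [3.38, 5.6, 4.78]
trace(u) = -4.91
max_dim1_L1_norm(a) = 10.42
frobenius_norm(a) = 8.10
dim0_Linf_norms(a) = [2.13, 5.22, 3.48]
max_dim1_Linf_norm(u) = 3.94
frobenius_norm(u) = 6.57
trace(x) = -14.63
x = u @ a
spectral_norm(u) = 6.45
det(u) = 4.64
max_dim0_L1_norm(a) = 7.89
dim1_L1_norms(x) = [26.89, 24.61, 38.77]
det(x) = -154.18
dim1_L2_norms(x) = [19.09, 20.01, 26.36]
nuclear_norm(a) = 12.22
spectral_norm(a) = 6.75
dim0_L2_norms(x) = [7.4, 36.0, 10.45]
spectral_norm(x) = 38.02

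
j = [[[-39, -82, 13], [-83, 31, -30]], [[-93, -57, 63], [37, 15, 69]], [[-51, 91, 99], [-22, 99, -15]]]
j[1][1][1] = 15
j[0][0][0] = -39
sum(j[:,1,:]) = 101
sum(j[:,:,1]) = 97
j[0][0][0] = -39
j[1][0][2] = 63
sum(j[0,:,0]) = -122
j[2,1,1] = 99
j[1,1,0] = 37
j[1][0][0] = -93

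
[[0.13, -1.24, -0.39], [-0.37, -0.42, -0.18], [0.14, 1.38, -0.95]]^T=[[0.13, -0.37, 0.14],[-1.24, -0.42, 1.38],[-0.39, -0.18, -0.95]]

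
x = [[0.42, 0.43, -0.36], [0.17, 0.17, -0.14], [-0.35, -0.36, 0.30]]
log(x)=[[-4.22, 2.57, -3.7], [3.31, -5.46, 1.42], [-0.85, -3.39, -2.75]]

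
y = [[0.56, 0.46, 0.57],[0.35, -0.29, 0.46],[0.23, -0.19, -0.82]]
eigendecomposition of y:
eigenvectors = [[0.93+0.00j,(-0.03+0.13j),-0.03-0.13j],[0.34+0.00j,(-0.72+0j),(-0.72-0j)],[0.09+0.00j,(0.61-0.3j),0.61+0.30j]]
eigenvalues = [(0.79+0j), (-0.67+0.12j), (-0.67-0.12j)]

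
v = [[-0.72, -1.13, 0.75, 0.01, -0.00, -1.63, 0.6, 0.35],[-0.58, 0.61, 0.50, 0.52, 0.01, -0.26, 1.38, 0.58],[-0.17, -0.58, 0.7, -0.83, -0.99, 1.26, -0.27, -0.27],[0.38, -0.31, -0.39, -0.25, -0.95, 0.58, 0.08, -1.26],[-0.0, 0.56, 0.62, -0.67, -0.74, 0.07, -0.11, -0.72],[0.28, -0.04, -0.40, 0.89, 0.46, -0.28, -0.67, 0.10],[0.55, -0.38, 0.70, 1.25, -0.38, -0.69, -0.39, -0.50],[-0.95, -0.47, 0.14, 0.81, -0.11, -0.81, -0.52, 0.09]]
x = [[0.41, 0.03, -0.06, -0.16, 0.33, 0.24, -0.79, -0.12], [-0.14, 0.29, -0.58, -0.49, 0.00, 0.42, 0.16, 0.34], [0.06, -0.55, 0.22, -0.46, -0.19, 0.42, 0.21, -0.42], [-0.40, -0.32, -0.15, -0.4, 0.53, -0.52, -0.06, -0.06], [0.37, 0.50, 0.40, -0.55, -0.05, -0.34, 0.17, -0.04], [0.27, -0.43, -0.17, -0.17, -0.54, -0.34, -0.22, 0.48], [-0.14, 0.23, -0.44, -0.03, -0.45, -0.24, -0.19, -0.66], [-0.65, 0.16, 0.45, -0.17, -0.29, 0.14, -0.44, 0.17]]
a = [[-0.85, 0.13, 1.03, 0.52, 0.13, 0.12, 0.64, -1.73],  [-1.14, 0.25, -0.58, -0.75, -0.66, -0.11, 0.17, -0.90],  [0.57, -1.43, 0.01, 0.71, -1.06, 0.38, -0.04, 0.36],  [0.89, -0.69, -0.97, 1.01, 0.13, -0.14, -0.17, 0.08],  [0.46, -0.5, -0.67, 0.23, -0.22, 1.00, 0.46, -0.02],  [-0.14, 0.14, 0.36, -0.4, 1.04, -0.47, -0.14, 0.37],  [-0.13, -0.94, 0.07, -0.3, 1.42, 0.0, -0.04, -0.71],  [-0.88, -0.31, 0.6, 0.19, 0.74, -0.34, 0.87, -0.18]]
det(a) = -0.11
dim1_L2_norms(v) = [2.34, 1.88, 2.06, 1.81, 1.49, 1.33, 1.88, 1.66]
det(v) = 0.12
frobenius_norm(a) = 5.18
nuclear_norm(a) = 12.50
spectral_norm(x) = 1.01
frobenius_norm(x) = 2.83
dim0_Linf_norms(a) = [1.14, 1.43, 1.03, 1.01, 1.42, 1.0, 0.87, 1.73]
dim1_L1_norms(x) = [2.14, 2.42, 2.53, 2.44, 2.42, 2.62, 2.38, 2.47]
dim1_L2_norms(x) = [1.0, 1.0, 1.0, 1.0, 1.0, 1.0, 1.0, 1.0]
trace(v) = -0.98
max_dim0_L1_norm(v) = 5.58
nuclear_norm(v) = 12.51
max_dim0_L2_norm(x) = 1.0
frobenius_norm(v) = 5.18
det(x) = -1.00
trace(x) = 0.11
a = v @ x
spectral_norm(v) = 3.27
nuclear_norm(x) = 8.00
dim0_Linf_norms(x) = [0.65, 0.55, 0.58, 0.55, 0.54, 0.52, 0.79, 0.66]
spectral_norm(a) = 3.28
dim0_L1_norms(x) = [2.44, 2.51, 2.47, 2.43, 2.38, 2.66, 2.24, 2.29]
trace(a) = -0.49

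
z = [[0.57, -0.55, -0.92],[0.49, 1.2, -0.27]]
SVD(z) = [[-0.37, 0.93], [0.93, 0.37]] @ diag([1.3437751354545597, 1.1920857290203921]) @ [[0.18, 0.98, 0.07], [0.6, -0.06, -0.8]]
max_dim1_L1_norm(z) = 2.04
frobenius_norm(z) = 1.80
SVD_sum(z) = [[-0.09, -0.49, -0.03], [0.23, 1.22, 0.08]] + [[0.66, -0.06, -0.89], [0.26, -0.02, -0.35]]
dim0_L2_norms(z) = [0.75, 1.32, 0.96]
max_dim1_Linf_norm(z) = 1.2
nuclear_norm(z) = 2.54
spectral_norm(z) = 1.34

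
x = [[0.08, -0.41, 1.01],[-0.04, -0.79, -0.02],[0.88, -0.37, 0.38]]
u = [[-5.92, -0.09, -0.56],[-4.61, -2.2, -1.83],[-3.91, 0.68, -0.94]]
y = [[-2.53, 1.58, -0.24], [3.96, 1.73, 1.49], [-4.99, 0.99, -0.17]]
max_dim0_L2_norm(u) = 8.46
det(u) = -13.29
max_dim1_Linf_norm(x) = 1.01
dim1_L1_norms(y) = [4.35, 7.18, 6.15]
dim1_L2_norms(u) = [5.95, 5.43, 4.08]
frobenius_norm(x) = 1.70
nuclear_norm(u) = 11.63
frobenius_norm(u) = 9.02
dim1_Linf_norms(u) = [5.92, 4.61, 3.91]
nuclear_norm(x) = 2.79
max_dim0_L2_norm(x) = 1.08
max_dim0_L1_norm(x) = 1.57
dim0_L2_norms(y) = [6.85, 2.54, 1.52]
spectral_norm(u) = 8.72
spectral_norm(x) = 1.36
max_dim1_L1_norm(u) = 8.64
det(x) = 0.69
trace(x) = -0.33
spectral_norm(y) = 6.95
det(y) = -9.22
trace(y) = -0.97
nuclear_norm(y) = 10.14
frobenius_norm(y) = 7.47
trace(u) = -9.06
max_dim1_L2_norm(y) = 5.09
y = x @ u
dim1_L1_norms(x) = [1.5, 0.85, 1.63]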